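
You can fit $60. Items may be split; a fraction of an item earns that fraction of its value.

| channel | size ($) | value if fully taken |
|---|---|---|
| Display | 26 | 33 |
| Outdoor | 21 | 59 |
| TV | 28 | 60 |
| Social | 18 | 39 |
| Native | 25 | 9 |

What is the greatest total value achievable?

143

Best value per unit of size first: Outdoor 59/21≈2.81, Social 39/18≈2.17, TV 60/28≈2.14, Display 33/26≈1.27, Native 9/25≈0.36.
Outdoor: take in full, 21 $ for value 59 — 39 left.
Social: take in full, 18 $ for value 39 — 21 left.
Only 21 $ remain; take 21/28 of TV for value 60×21/28 = 45.
Total value = 143.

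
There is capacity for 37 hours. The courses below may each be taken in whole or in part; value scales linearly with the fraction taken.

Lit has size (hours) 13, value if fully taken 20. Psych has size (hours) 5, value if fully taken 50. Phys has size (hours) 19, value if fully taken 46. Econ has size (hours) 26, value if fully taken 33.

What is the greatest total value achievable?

Sort by value density: Psych 50/5≈10, Phys 46/19≈2.42, Lit 20/13≈1.54, Econ 33/26≈1.27.
Psych: take in full, 5 hours for value 50 — 32 left.
Phys: take in full, 19 hours for value 46 — 13 left.
Lit: take in full, 13 hours for value 20 — 0 left.
Total value = 116.

116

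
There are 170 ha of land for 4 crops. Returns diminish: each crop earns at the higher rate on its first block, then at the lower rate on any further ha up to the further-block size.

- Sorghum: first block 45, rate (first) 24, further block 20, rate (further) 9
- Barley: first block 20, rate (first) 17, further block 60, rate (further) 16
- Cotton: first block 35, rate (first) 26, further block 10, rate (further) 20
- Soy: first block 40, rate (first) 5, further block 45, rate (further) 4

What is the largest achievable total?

Order all 8 blocks by rate: Cotton/T1 26 > Sorghum/T1 24 > Cotton/T2 20 > Barley/T1 17 > Barley/T2 16 > Sorghum/T2 9 > Soy/T1 5 > Soy/T2 4.
Cotton/T1 (26): +35 → 135 left.
Sorghum T1 at 24: fill all 45 → 90 left.
Cotton/T2 (20): +10 → 80 left.
Barley T1 at 17: fill all 20 → 60 left.
Fill Barley T2 block (60 at 16) → 0 left.
Total = 26×35 + 24×45 + 20×10 + 17×20 + 16×60 = 3490.

3490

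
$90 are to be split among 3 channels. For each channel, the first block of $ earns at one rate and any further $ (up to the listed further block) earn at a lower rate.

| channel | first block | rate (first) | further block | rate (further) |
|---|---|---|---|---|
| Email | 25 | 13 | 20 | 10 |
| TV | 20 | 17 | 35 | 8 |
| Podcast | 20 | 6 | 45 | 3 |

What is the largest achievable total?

Order all 6 blocks by rate: TV/first 17 > Email/first 13 > Email/second 10 > TV/second 8 > Podcast/first 6 > Podcast/second 3.
TV/first (17): +20 ; 70 left.
Email first at 13: fill all 25 ; 45 left.
Email second at 10: fill all 20 ; 25 left.
TV/second: +25 of 35 at 8; pool empty.
Total = 17×20 + 13×25 + 10×20 + 8×25 = 1065.

1065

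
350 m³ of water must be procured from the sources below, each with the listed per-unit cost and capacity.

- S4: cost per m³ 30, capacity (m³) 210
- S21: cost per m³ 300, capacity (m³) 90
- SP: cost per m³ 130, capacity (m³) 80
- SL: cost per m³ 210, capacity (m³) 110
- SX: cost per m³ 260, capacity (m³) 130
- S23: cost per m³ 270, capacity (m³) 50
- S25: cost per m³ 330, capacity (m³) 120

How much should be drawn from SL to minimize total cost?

Fill from the cheapest source first.
S4 (30): use full 210 → 140 m³ to go.
Take 80 from SP at 130 → need 60 more.
SL at 210: take 60 of its 110 → requirement met.
SX, S23, S21, S25: unused.

60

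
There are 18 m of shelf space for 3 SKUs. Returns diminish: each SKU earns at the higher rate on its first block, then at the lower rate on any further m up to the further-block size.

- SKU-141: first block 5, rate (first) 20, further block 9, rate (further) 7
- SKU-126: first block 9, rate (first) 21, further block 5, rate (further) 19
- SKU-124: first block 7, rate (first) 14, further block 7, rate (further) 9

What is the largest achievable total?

365

Treat each block as its own option and order by rate: SKU-126/T1 21 > SKU-141/T1 20 > SKU-126/T2 19 > SKU-124/T1 14 > SKU-124/T2 9 > SKU-141/T2 7.
Fill SKU-126 T1 block (9 at 21) ; 9 left.
Fill SKU-141 T1 block (5 at 20) ; 4 left.
SKU-126 T2 at 19: only 4 left, fill 4.
Total = 21×9 + 20×5 + 19×4 = 365.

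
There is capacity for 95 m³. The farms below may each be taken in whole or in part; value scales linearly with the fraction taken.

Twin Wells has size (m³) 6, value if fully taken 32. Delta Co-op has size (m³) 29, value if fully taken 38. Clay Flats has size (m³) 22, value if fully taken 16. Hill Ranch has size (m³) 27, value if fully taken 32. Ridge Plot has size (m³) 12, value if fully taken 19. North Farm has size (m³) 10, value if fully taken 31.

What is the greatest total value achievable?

Sort by value density: Twin Wells 32/6≈5.33, North Farm 31/10≈3.1, Ridge Plot 19/12≈1.58, Delta Co-op 38/29≈1.31, Hill Ranch 32/27≈1.19, Clay Flats 16/22≈0.727.
Twin Wells: take in full, 6 m³ for value 32 ; 89 left.
All 10 m³ of North Farm fit (value 31) ; 79 remain.
Ridge Plot: take in full, 12 m³ for value 19 ; 67 left.
Delta Co-op: take in full, 29 m³ for value 38 ; 38 left.
Take all of Hill Ranch (27 m³, value 32) ; 11 m³ left.
11 m³ left: a 11/22 share of Clay Flats gives 16×11/22 = 8.
Total value = 160.

160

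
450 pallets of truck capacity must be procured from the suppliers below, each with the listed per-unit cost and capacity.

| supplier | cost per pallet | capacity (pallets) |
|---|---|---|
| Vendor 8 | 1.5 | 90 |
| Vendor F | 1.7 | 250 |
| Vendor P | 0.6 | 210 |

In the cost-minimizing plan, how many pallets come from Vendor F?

Fill from the cheapest supplier first.
Vendor P (0.6): use full 210 — 240 pallets to go.
Take 90 from Vendor 8 at 1.5 — need 150 more.
Vendor F (1.7): take the remaining 150 — done.

150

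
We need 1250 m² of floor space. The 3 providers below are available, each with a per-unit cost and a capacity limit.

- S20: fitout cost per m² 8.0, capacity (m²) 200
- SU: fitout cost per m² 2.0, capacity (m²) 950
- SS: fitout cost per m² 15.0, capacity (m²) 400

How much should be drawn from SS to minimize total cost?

Fill from the cheapest provider first.
SU at 2.0: take all 950 m² ; 300 still needed.
Take 200 from S20 at 8.0 ; need 100 more.
SS (15.0): take the remaining 100 ; done.

100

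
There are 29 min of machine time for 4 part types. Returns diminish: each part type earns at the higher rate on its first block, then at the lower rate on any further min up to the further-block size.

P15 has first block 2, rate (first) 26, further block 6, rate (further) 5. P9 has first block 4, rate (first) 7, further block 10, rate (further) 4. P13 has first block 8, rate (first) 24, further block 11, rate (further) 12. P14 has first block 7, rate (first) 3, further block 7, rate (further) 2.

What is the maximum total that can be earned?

424

Treat each block as its own option and order by rate: P15/first 26 > P13/first 24 > P13/second 12 > P9/first 7 > P15/second 5 > P9/second 4 > P14/first 3 > P14/second 2.
P15 first at 26: fill all 2 — 27 left.
P13 first at 24: fill all 8 — 19 left.
P13 second at 12: fill all 11 — 8 left.
P9 first at 7: fill all 4 — 4 left.
P15/second: +4 of 6 at 5; pool empty.
Total = 26×2 + 24×8 + 12×11 + 7×4 + 5×4 = 424.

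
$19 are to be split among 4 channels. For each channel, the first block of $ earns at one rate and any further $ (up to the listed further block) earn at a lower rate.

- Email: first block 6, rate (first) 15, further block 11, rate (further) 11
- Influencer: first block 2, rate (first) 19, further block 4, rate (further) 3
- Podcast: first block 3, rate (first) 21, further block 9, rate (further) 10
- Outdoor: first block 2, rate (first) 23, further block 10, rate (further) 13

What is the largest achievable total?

Rank every tier by rate: Outdoor/first 23 > Podcast/first 21 > Influencer/first 19 > Email/first 15 > Outdoor/second 13 > Email/second 11 > Podcast/second 10 > Influencer/second 3.
Outdoor first at 23: fill all 2 — 17 left.
Fill Podcast first block (3 at 21) — 14 left.
Fill Influencer first block (2 at 19) — 12 left.
Email first at 15: fill all 6 — 6 left.
Outdoor second at 13: only 6 left, fill 6.
Total = 23×2 + 21×3 + 19×2 + 15×6 + 13×6 = 315.

315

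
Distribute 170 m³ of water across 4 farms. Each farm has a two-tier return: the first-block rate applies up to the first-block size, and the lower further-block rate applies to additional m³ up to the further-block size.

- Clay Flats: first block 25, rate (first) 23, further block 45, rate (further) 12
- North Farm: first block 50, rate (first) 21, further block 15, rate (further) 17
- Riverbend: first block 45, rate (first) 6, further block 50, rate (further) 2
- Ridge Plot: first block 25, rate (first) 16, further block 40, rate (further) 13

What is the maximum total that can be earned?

2980

Treat each block as its own option and order by rate: Clay Flats/T1 23 > North Farm/T1 21 > North Farm/T2 17 > Ridge Plot/T1 16 > Ridge Plot/T2 13 > Clay Flats/T2 12 > Riverbend/T1 6 > Riverbend/T2 2.
Fill Clay Flats T1 block (25 at 23) ; 145 left.
North Farm T1 at 21: fill all 50 ; 95 left.
Fill North Farm T2 block (15 at 17) ; 80 left.
Fill Ridge Plot T1 block (25 at 16) ; 55 left.
Ridge Plot T2 at 13: fill all 40 ; 15 left.
Clay Flats/T2: +15 of 45 at 12; pool empty.
Total = 23×25 + 21×50 + 17×15 + 16×25 + 13×40 + 12×15 = 2980.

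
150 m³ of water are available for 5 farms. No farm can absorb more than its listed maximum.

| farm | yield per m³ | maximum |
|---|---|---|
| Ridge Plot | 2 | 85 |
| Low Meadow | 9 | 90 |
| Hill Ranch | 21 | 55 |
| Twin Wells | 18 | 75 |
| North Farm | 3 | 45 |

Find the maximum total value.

2685

Rank by yield per m³: Hill Ranch 21 > Twin Wells 18 > Low Meadow 9 > North Farm 3 > Ridge Plot 2.
Hill Ranch takes 55 to reach its cap of 55 ; 95 left.
Twin Wells takes 75 to reach its cap of 75 ; 20 left.
Low Meadow has room for 90 but only 20 remain, so it gets 20.
Total = 9×20 + 21×55 + 18×75 = 2685.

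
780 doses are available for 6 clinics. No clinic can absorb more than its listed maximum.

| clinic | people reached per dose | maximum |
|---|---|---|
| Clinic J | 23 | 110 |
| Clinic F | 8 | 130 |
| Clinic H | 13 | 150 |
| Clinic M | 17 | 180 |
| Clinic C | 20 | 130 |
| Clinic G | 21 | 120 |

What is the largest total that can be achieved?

Rank by people reached per dose: Clinic J 23 > Clinic G 21 > Clinic C 20 > Clinic M 17 > Clinic H 13 > Clinic F 8.
Give Clinic J 110 to hit its cap of 110 — 670 left.
Clinic G takes 120 to reach its cap of 120 — 550 left.
Give Clinic C 130 to hit its cap of 130 — 420 left.
Give Clinic M 180 to hit its cap of 180 — 240 left.
Give Clinic H 150 to hit its cap of 150 — 90 left.
Clinic F has room for 130 but only 90 remain, so it gets 90.
Total = 23×110 + 8×90 + 13×150 + 17×180 + 20×130 + 21×120 = 13380.

13380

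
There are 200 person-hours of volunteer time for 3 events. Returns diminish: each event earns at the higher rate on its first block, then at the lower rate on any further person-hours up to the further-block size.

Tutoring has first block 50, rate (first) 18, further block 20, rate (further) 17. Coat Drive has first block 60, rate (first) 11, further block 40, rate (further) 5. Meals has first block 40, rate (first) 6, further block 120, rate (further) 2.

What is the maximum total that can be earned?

Order all 6 blocks by rate: Tutoring/tier1 18 > Tutoring/tier2 17 > Coat Drive/tier1 11 > Meals/tier1 6 > Coat Drive/tier2 5 > Meals/tier2 2.
Fill Tutoring tier1 block (50 at 18) — 150 left.
Tutoring/tier2 (17): +20 — 130 left.
Coat Drive/tier1 (11): +60 — 70 left.
Fill Meals tier1 block (40 at 6) — 30 left.
30 remain; put them into Coat Drive tier2 at 5.
Total = 18×50 + 17×20 + 11×60 + 6×40 + 5×30 = 2290.

2290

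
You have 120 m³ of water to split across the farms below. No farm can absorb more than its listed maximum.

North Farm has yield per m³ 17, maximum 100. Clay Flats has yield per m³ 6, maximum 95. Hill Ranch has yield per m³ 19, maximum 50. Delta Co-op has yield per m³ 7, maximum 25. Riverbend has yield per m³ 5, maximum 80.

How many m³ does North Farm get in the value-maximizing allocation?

70

Rank by yield per m³: Hill Ranch 19 > North Farm 17 > Delta Co-op 7 > Clay Flats 6 > Riverbend 5.
Hill Ranch: +50 to 50 (cap) ; 70 left.
Only 70 left; North Farm takes them to reach 70.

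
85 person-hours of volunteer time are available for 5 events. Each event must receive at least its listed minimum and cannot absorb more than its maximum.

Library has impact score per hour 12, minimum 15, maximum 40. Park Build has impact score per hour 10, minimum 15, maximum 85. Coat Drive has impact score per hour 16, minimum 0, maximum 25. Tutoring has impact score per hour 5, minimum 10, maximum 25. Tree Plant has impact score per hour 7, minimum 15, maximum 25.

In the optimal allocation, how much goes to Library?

20

Meeting every minimum uses 15+15+0+10+15 = 55 person-hours, leaving 30.
Rank by impact score per hour: Coat Drive 16 > Library 12 > Park Build 10 > Tree Plant 7 > Tutoring 5.
Coat Drive takes 25 more to reach its cap of 25 ; 5 left.
Library has room for 25 more but only 5 remain, so it gets 20.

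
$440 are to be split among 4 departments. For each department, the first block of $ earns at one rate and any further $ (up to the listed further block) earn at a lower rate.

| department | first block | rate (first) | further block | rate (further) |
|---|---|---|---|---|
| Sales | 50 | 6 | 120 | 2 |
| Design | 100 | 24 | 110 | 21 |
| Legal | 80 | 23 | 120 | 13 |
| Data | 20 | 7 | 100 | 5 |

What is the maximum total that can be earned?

8310

Rank every tier by rate: Design/first 24 > Legal/first 23 > Design/second 21 > Legal/second 13 > Data/first 7 > Sales/first 6 > Data/second 5 > Sales/second 2.
Design/first (24): +100 — 340 left.
Legal/first (23): +80 — 260 left.
Design/second (21): +110 — 150 left.
Legal/second (13): +120 — 30 left.
Data/first (7): +20 — 10 left.
Sales/first: +10 of 50 at 6; pool empty.
Total = 24×100 + 23×80 + 21×110 + 13×120 + 7×20 + 6×10 = 8310.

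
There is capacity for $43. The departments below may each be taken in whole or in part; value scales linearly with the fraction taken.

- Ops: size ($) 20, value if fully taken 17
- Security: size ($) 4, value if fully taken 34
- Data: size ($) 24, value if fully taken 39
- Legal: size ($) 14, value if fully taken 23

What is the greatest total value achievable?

96.85

Best value per unit of size first: Security 34/4≈8.5, Legal 23/14≈1.64, Data 39/24≈1.62, Ops 17/20≈0.85.
All 4 $ of Security fit (value 34) → 39 remain.
Take all of Legal (14 $, value 23) → 25 $ left.
Data: take in full, 24 $ for value 39 → 1 left.
1 $ left: a 1/20 share of Ops gives 17×1/20 = 0.85.
Total value = 96.85.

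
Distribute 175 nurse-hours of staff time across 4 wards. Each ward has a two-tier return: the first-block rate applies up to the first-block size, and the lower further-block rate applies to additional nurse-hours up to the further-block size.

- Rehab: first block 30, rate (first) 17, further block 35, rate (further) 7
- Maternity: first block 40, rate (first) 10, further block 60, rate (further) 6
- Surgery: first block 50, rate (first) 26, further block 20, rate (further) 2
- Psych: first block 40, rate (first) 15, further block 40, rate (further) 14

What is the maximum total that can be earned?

3120

Treat each block as its own option and order by rate: Surgery/first 26 > Rehab/first 17 > Psych/first 15 > Psych/second 14 > Maternity/first 10 > Rehab/second 7 > Maternity/second 6 > Surgery/second 2.
Surgery first at 26: fill all 50 → 125 left.
Rehab first at 17: fill all 30 → 95 left.
Psych/first (15): +40 → 55 left.
Psych/second (14): +40 → 15 left.
15 remain; put them into Maternity first at 10.
Total = 26×50 + 17×30 + 15×40 + 14×40 + 10×15 = 3120.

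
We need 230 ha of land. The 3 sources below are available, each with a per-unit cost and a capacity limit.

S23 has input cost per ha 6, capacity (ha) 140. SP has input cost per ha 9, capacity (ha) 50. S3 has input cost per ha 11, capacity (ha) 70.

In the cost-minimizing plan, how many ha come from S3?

40

Cheapest first:
Take 140 from S23 at 6 ; need 90 more.
Take 50 from SP at 9 ; need 40 more.
S3 (11): take the remaining 40 ; done.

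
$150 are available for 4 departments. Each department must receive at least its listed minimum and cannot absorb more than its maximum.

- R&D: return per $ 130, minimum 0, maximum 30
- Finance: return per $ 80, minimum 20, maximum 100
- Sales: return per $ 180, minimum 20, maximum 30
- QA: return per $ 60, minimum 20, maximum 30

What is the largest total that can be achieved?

Meeting every minimum uses 0+20+20+20 = 60 $, leaving 90.
Highest return per $ first: Sales 180 > R&D 130 > Finance 80 > QA 60.
Sales takes 10 more to reach its cap of 30 → 80 left.
Give R&D 30 more to hit its cap of 30 → 50 left.
Finance: +50 (room for 80) → 70. Pool exhausted.
Total = 130×30 + 80×70 + 180×30 + 60×20 = 16100.

16100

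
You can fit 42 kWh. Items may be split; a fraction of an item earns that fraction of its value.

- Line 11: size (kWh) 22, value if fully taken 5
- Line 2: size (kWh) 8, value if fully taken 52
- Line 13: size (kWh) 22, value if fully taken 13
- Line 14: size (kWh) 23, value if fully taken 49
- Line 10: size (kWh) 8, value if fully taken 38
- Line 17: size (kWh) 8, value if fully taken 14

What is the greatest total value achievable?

Best value per unit of size first: Line 2 52/8≈6.5, Line 10 38/8≈4.75, Line 14 49/23≈2.13, Line 17 14/8≈1.75, Line 13 13/22≈0.591, Line 11 5/22≈0.227.
Line 2: take in full, 8 kWh for value 52 → 34 left.
Take all of Line 10 (8 kWh, value 38) → 26 kWh left.
Take all of Line 14 (23 kWh, value 49) → 3 kWh left.
3 kWh left: a 3/8 share of Line 17 gives 14×3/8 = 5.25.
Total value = 144.25.

144.25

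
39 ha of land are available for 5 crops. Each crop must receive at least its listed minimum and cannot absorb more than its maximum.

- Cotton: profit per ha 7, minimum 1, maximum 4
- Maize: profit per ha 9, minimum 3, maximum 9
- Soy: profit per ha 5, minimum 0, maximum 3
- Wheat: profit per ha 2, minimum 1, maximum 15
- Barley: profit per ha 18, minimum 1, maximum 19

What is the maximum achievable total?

Meeting every minimum uses 1+3+0+1+1 = 6 ha, leaving 33.
Rank by profit per ha: Barley 18 > Maize 9 > Cotton 7 > Soy 5 > Wheat 2.
Barley takes 18 more to reach its cap of 19 → 15 left.
Maize: +6 to 9 (cap) → 9 left.
Give Cotton 3 more to hit its cap of 4 → 6 left.
Soy takes 3 more to reach its cap of 3 → 3 left.
Wheat: +3 (room for 14) → 4. Pool exhausted.
Total = 7×4 + 9×9 + 5×3 + 2×4 + 18×19 = 474.

474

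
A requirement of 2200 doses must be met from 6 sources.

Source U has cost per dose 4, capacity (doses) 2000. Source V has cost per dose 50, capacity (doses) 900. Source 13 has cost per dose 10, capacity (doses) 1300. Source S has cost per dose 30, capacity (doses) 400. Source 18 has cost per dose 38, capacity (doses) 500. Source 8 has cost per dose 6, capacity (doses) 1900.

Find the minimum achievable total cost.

9200

Use sources in increasing cost order.
Source U at 4: take all 2000 doses → 200 still needed.
Source 8 at 6: take 200 of its 1900 → requirement met.
Source 13, Source S, Source 18, Source V: unused.
Cost = 2000×4 + 200×6 = 9200.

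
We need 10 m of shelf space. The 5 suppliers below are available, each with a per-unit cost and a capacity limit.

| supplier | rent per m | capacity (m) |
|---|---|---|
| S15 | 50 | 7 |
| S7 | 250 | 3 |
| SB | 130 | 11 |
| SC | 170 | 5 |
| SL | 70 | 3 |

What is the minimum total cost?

Cheapest first:
Take 7 from S15 at 50 → need 3 more.
SL (70): use full 3 → 0 m to go.
SB, SC, S7: unused.
Cost = 7×50 + 3×70 = 560.

560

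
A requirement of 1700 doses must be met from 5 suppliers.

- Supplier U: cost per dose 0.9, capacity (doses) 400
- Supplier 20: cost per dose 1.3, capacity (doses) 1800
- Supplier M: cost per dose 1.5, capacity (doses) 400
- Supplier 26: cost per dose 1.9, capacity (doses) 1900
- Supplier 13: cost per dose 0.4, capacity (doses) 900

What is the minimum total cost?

1240

Fill from the cheapest supplier first.
Supplier 13 at 0.4: take all 900 doses → 800 still needed.
Supplier U (0.9): use full 400 → 400 doses to go.
Take 400 from Supplier 20 at 1.3 to finish.
Supplier M, Supplier 26: unused.
Cost = 900×0.4 + 400×0.9 + 400×1.3 = 1240.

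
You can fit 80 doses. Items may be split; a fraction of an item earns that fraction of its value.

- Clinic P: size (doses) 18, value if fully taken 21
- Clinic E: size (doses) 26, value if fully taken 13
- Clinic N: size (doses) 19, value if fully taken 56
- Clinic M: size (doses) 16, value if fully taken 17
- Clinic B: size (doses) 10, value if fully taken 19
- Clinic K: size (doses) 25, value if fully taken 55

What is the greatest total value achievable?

Rank by value-to-size ratio: Clinic N 56/19≈2.95, Clinic K 55/25≈2.2, Clinic B 19/10≈1.9, Clinic P 21/18≈1.17, Clinic M 17/16≈1.06, Clinic E 13/26≈0.5.
All 19 doses of Clinic N fit (value 56) → 61 remain.
Clinic K: take in full, 25 doses for value 55 → 36 left.
All 10 doses of Clinic B fit (value 19) → 26 remain.
All 18 doses of Clinic P fit (value 21) → 8 remain.
Fill the last 8 doses with part of Clinic M: 8/16 of it earns 8.5.
Total value = 159.5.

159.5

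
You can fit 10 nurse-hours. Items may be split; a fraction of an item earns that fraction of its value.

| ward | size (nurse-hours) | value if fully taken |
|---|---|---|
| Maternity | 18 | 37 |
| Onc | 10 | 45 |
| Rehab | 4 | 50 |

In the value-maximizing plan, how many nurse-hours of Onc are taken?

6

Best value per unit of size first: Rehab 50/4≈12.5, Onc 45/10≈4.5, Maternity 37/18≈2.06.
Rehab: take in full, 4 nurse-hours for value 50 ; 6 left.
Only 6 nurse-hours remain; take 6/10 of Onc for value 45×6/10 = 27.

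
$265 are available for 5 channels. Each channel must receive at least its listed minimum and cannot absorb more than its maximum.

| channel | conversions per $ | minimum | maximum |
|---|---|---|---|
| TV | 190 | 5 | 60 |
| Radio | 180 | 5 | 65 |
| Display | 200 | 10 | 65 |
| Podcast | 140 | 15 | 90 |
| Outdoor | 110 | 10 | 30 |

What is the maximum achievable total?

46300

Meeting every minimum uses 5+5+10+15+10 = 45 $, leaving 220.
Highest conversions per $ first: Display 200 > TV 190 > Radio 180 > Podcast 140 > Outdoor 110.
Display takes 55 more to reach its cap of 65 — 165 left.
Give TV 55 more to hit its cap of 60 — 110 left.
Give Radio 60 more to hit its cap of 65 — 50 left.
Only 50 left; Podcast takes them to reach 65.
Total = 190×60 + 180×65 + 200×65 + 140×65 + 110×10 = 46300.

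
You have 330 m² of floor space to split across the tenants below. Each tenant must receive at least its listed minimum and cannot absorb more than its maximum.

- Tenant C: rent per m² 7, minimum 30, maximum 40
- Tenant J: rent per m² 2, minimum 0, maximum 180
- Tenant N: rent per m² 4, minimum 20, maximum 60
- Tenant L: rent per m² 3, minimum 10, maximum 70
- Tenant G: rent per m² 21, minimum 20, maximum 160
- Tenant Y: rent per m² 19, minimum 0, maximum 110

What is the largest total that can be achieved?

Meeting every minimum uses 30+0+20+10+20+0 = 80 m², leaving 250.
Rank by rent per m²: Tenant G 21 > Tenant Y 19 > Tenant C 7 > Tenant N 4 > Tenant L 3 > Tenant J 2.
Give Tenant G 140 more to hit its cap of 160 → 110 left.
Tenant Y takes 110 more to reach its cap of 110 → 0 left.
Total = 7×30 + 4×20 + 3×10 + 21×160 + 19×110 = 5770.

5770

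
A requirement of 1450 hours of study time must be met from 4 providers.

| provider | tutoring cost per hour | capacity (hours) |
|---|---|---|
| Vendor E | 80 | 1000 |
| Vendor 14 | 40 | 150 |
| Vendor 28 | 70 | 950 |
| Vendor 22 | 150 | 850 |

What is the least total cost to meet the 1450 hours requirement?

Fill from the cheapest provider first.
Take 150 from Vendor 14 at 40 → need 1300 more.
Vendor 28 (70): use full 950 → 350 hours to go.
Vendor E (80): take the remaining 350 → done.
Vendor 22: unused.
Cost = 150×40 + 950×70 + 350×80 = 100500.

100500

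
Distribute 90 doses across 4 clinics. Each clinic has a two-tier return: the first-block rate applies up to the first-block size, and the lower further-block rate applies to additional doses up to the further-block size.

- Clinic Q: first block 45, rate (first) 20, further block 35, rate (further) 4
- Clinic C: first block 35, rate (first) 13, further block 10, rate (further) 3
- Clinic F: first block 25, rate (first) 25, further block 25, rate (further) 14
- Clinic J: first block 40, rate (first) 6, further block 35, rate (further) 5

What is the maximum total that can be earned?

Treat each block as its own option and order by rate: Clinic F/tier1 25 > Clinic Q/tier1 20 > Clinic F/tier2 14 > Clinic C/tier1 13 > Clinic J/tier1 6 > Clinic J/tier2 5 > Clinic Q/tier2 4 > Clinic C/tier2 3.
Clinic F tier1 at 25: fill all 25 ; 65 left.
Clinic Q tier1 at 20: fill all 45 ; 20 left.
20 remain; put them into Clinic F tier2 at 14.
Total = 25×25 + 20×45 + 14×20 = 1805.

1805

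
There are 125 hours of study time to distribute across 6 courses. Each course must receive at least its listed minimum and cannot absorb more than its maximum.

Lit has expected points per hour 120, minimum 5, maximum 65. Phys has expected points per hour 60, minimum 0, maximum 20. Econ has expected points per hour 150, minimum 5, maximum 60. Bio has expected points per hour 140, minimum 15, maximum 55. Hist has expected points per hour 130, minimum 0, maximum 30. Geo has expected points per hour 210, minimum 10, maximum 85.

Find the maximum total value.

Meeting every minimum uses 5+0+5+15+0+10 = 35 hours, leaving 90.
Highest expected points per hour first: Geo 210 > Econ 150 > Bio 140 > Hist 130 > Lit 120 > Phys 60.
Give Geo 75 more to hit its cap of 85 — 15 left.
Econ has room for 55 more but only 15 remain, so it gets 20.
Total = 120×5 + 150×20 + 140×15 + 210×85 = 23550.

23550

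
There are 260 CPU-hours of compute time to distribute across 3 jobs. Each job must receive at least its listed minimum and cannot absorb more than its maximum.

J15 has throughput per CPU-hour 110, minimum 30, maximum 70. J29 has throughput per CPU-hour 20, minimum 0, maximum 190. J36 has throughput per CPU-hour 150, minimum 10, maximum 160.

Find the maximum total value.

32300

Meeting every minimum uses 30+0+10 = 40 CPU-hours, leaving 220.
Order the jobs by throughput per CPU-hour: J36 150 > J15 110 > J29 20.
J36 takes 150 more to reach its cap of 160 ; 70 left.
J15 takes 40 more to reach its cap of 70 ; 30 left.
Only 30 left; J29 takes them to reach 30.
Total = 110×70 + 20×30 + 150×160 = 32300.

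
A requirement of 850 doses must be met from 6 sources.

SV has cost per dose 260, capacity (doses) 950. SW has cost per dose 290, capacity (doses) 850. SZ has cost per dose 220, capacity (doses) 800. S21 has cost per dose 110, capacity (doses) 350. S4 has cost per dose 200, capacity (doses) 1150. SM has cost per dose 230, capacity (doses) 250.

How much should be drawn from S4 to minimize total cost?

500

Fill from the cheapest source first.
S21 at 110: take all 350 doses — 500 still needed.
S4 at 200: take 500 of its 1150 — requirement met.
SZ, SM, SV, SW: unused.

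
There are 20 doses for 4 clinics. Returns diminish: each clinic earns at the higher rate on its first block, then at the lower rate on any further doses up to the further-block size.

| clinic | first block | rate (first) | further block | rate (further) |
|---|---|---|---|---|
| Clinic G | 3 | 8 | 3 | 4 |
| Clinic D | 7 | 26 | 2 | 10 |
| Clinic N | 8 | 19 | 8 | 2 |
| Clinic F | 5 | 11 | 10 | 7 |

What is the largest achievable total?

Rank every tier by rate: Clinic D/first 26 > Clinic N/first 19 > Clinic F/first 11 > Clinic D/second 10 > Clinic G/first 8 > Clinic F/second 7 > Clinic G/second 4 > Clinic N/second 2.
Clinic D/first (26): +7 ; 13 left.
Fill Clinic N first block (8 at 19) ; 5 left.
Clinic F/first (11): +5 ; 0 left.
Total = 26×7 + 19×8 + 11×5 = 389.

389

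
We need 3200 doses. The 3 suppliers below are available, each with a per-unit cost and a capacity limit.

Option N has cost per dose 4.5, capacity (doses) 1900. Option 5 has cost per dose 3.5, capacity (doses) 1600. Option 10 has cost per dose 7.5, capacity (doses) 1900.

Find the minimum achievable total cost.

Fill from the cheapest supplier first.
Take 1600 from Option 5 at 3.5 ; need 1600 more.
Option N (4.5): take the remaining 1600 ; done.
Option 10: unused.
Cost = 1600×3.5 + 1600×4.5 = 12800.

12800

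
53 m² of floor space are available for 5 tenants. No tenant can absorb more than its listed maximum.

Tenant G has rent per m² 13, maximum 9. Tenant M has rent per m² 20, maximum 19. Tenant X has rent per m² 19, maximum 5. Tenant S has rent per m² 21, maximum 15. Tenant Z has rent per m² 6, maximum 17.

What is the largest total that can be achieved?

937

Rank by rent per m²: Tenant S 21 > Tenant M 20 > Tenant X 19 > Tenant G 13 > Tenant Z 6.
Give Tenant S 15 to hit its cap of 15 ; 38 left.
Tenant M: +19 to 19 (cap) ; 19 left.
Tenant X takes 5 to reach its cap of 5 ; 14 left.
Tenant G takes 9 to reach its cap of 9 ; 5 left.
Tenant Z has room for 17 but only 5 remain, so it gets 5.
Total = 13×9 + 20×19 + 19×5 + 21×15 + 6×5 = 937.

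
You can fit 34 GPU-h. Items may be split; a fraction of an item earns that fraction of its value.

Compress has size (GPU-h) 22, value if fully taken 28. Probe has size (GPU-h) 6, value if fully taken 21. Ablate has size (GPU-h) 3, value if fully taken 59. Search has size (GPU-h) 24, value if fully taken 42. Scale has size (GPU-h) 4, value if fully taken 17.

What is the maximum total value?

Best value per unit of size first: Ablate 59/3≈19.7, Scale 17/4≈4.25, Probe 21/6≈3.5, Search 42/24≈1.75, Compress 28/22≈1.27.
Take all of Ablate (3 GPU-h, value 59) → 31 GPU-h left.
Take all of Scale (4 GPU-h, value 17) → 27 GPU-h left.
Probe: take in full, 6 GPU-h for value 21 → 21 left.
21 GPU-h left: a 21/24 share of Search gives 42×21/24 = 36.75.
Total value = 133.75.

133.75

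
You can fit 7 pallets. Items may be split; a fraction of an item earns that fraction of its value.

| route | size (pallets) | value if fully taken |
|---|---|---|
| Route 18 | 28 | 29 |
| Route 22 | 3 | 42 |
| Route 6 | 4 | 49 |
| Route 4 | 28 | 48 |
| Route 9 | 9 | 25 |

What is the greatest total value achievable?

Rank by value-to-size ratio: Route 22 42/3≈14, Route 6 49/4≈12.2, Route 9 25/9≈2.78, Route 4 48/28≈1.71, Route 18 29/28≈1.04.
Take all of Route 22 (3 pallets, value 42) — 4 pallets left.
Route 6: take in full, 4 pallets for value 49 — 0 left.
Total value = 91.

91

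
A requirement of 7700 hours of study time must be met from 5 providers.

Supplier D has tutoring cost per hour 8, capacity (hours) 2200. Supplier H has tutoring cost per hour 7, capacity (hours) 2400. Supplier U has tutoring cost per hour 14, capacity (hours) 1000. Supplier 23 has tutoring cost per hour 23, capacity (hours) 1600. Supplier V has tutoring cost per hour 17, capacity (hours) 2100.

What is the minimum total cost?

84100

Cheapest first:
Take 2400 from Supplier H at 7 ; need 5300 more.
Supplier D at 8: take all 2200 hours ; 3100 still needed.
Take 1000 from Supplier U at 14 ; need 2100 more.
Supplier V at 17: take all 2100 hours ; 0 still needed.
Supplier 23: unused.
Cost = 2400×7 + 2200×8 + 1000×14 + 2100×17 = 84100.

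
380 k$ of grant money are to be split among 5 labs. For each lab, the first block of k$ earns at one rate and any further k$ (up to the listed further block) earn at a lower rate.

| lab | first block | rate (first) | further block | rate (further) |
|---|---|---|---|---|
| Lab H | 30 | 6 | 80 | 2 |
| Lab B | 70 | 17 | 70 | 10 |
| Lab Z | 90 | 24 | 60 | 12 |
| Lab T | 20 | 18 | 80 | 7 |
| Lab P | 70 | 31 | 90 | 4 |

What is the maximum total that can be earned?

Treat each block as its own option and order by rate: Lab P/T1 31 > Lab Z/T1 24 > Lab T/T1 18 > Lab B/T1 17 > Lab Z/T2 12 > Lab B/T2 10 > Lab T/T2 7 > Lab H/T1 6 > Lab P/T2 4 > Lab H/T2 2.
Lab P T1 at 31: fill all 70 — 310 left.
Lab Z/T1 (24): +90 — 220 left.
Fill Lab T T1 block (20 at 18) — 200 left.
Fill Lab B T1 block (70 at 17) — 130 left.
Lab Z/T2 (12): +60 — 70 left.
Lab B/T2 (10): +70 — 0 left.
Total = 31×70 + 24×90 + 18×20 + 17×70 + 12×60 + 10×70 = 7300.

7300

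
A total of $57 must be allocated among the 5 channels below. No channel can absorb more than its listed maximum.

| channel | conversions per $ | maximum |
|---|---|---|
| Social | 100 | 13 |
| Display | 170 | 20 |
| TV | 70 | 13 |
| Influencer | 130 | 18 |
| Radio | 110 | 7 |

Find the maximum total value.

Highest conversions per $ first: Display 170 > Influencer 130 > Radio 110 > Social 100 > TV 70.
Display: +20 to 20 (cap) → 37 left.
Influencer: +18 to 18 (cap) → 19 left.
Radio: +7 to 7 (cap) → 12 left.
Social: +12 (room for 13) → 12. Pool exhausted.
Total = 100×12 + 170×20 + 130×18 + 110×7 = 7710.

7710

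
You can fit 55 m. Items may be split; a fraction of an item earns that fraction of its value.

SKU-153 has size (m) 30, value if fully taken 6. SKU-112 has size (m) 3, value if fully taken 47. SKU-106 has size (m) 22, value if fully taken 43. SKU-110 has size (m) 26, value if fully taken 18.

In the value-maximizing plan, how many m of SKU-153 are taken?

4

Rank by value-to-size ratio: SKU-112 47/3≈15.7, SKU-106 43/22≈1.95, SKU-110 18/26≈0.692, SKU-153 6/30≈0.2.
All 3 m of SKU-112 fit (value 47) — 52 remain.
All 22 m of SKU-106 fit (value 43) — 30 remain.
All 26 m of SKU-110 fit (value 18) — 4 remain.
Fill the last 4 m with part of SKU-153: 4/30 of it earns 0.8.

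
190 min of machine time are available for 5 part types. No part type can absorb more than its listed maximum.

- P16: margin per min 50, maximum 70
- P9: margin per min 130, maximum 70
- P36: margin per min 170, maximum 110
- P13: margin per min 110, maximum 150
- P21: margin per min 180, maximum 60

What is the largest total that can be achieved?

32100

Highest margin per min first: P21 180 > P36 170 > P9 130 > P13 110 > P16 50.
P21 takes 60 to reach its cap of 60 — 130 left.
Give P36 110 to hit its cap of 110 — 20 left.
Only 20 left; P9 takes them to reach 20.
Total = 130×20 + 170×110 + 180×60 = 32100.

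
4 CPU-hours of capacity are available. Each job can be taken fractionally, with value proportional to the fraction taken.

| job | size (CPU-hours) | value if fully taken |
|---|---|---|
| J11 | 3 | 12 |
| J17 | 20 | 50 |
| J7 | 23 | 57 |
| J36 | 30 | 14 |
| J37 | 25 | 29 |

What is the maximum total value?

14.5

Best value per unit of size first: J11 12/3≈4, J17 50/20≈2.5, J7 57/23≈2.48, J37 29/25≈1.16, J36 14/30≈0.467.
Take all of J11 (3 CPU-hours, value 12) — 1 CPU-hours left.
1 CPU-hours left: a 1/20 share of J17 gives 50×1/20 = 2.5.
Total value = 14.5.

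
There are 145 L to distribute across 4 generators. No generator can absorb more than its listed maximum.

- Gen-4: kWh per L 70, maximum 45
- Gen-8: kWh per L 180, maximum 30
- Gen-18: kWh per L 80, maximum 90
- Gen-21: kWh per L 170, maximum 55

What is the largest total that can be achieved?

Rank by kWh per L: Gen-8 180 > Gen-21 170 > Gen-18 80 > Gen-4 70.
Gen-8 takes 30 to reach its cap of 30 — 115 left.
Gen-21: +55 to 55 (cap) — 60 left.
Gen-18 has room for 90 but only 60 remain, so it gets 60.
Total = 180×30 + 80×60 + 170×55 = 19550.

19550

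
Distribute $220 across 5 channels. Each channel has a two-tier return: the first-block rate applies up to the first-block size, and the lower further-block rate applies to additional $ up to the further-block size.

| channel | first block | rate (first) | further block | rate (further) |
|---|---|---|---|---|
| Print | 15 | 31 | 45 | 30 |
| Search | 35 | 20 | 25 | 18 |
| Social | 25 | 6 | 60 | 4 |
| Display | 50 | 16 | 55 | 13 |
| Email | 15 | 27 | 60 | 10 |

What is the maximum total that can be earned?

4625

Treat each block as its own option and order by rate: Print/T1 31 > Print/T2 30 > Email/T1 27 > Search/T1 20 > Search/T2 18 > Display/T1 16 > Display/T2 13 > Email/T2 10 > Social/T1 6 > Social/T2 4.
Print/T1 (31): +15 ; 205 left.
Print T2 at 30: fill all 45 ; 160 left.
Fill Email T1 block (15 at 27) ; 145 left.
Search/T1 (20): +35 ; 110 left.
Fill Search T2 block (25 at 18) ; 85 left.
Display T1 at 16: fill all 50 ; 35 left.
Display T2 at 13: only 35 left, fill 35.
Total = 31×15 + 30×45 + 27×15 + 20×35 + 18×25 + 16×50 + 13×35 = 4625.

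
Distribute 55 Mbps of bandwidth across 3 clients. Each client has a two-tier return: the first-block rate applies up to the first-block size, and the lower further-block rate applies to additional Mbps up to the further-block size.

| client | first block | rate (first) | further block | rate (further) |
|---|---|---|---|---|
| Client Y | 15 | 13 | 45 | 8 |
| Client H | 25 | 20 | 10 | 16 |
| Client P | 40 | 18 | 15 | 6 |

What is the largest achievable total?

Treat each block as its own option and order by rate: Client H/tier1 20 > Client P/tier1 18 > Client H/tier2 16 > Client Y/tier1 13 > Client Y/tier2 8 > Client P/tier2 6.
Client H/tier1 (20): +25 — 30 left.
Client P tier1 at 18: only 30 left, fill 30.
Total = 20×25 + 18×30 = 1040.

1040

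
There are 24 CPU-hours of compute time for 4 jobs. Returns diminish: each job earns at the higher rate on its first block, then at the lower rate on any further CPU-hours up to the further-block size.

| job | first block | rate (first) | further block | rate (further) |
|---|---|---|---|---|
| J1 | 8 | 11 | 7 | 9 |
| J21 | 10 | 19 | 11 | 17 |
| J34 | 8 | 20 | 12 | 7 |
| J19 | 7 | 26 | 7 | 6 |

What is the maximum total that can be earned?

Rank every tier by rate: J19/T1 26 > J34/T1 20 > J21/T1 19 > J21/T2 17 > J1/T1 11 > J1/T2 9 > J34/T2 7 > J19/T2 6.
J19 T1 at 26: fill all 7 — 17 left.
Fill J34 T1 block (8 at 20) — 9 left.
J21/T1: +9 of 10 at 19; pool empty.
Total = 26×7 + 20×8 + 19×9 = 513.

513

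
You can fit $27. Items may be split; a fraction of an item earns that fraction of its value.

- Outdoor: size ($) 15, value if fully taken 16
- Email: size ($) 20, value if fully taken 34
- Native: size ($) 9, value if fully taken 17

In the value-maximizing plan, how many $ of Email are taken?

Best value per unit of size first: Native 17/9≈1.89, Email 34/20≈1.7, Outdoor 16/15≈1.07.
Take all of Native (9 $, value 17) ; 18 $ left.
Only 18 $ remain; take 18/20 of Email for value 34×18/20 = 30.6.

18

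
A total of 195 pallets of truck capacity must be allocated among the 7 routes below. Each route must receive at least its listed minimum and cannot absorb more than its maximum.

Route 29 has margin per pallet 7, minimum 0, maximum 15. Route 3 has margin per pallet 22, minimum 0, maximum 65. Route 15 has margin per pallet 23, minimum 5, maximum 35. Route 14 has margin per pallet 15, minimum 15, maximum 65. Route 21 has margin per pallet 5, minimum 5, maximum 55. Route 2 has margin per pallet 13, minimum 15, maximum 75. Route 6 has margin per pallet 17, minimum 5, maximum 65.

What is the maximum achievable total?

Meeting every minimum uses 0+0+5+15+5+15+5 = 45 pallets, leaving 150.
Highest margin per pallet first: Route 15 23 > Route 3 22 > Route 6 17 > Route 14 15 > Route 2 13 > Route 29 7 > Route 21 5.
Give Route 15 30 more to hit its cap of 35 — 120 left.
Give Route 3 65 more to hit its cap of 65 — 55 left.
Route 6 has room for 60 more but only 55 remain, so it gets 60.
Total = 22×65 + 23×35 + 15×15 + 5×5 + 13×15 + 17×60 = 3700.

3700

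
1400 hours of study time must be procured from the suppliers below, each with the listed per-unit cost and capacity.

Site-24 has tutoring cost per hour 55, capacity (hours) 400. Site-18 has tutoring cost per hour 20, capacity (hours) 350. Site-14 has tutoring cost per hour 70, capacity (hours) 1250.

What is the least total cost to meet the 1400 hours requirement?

74500

Fill from the cheapest supplier first.
Take 350 from Site-18 at 20 — need 1050 more.
Take 400 from Site-24 at 55 — need 650 more.
Site-14 (70): take the remaining 650 — done.
Cost = 350×20 + 400×55 + 650×70 = 74500.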